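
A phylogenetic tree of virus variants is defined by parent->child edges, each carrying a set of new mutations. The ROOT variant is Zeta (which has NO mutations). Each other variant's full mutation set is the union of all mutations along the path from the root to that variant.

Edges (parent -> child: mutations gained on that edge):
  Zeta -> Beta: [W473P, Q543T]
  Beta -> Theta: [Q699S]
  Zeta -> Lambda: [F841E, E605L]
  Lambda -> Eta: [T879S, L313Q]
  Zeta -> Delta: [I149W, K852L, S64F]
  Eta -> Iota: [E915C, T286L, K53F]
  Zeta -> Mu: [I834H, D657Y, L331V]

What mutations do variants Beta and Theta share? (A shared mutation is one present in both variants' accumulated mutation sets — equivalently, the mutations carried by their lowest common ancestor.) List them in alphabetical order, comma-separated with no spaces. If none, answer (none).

Accumulating mutations along path to Beta:
  At Zeta: gained [] -> total []
  At Beta: gained ['W473P', 'Q543T'] -> total ['Q543T', 'W473P']
Mutations(Beta) = ['Q543T', 'W473P']
Accumulating mutations along path to Theta:
  At Zeta: gained [] -> total []
  At Beta: gained ['W473P', 'Q543T'] -> total ['Q543T', 'W473P']
  At Theta: gained ['Q699S'] -> total ['Q543T', 'Q699S', 'W473P']
Mutations(Theta) = ['Q543T', 'Q699S', 'W473P']
Intersection: ['Q543T', 'W473P'] ∩ ['Q543T', 'Q699S', 'W473P'] = ['Q543T', 'W473P']

Answer: Q543T,W473P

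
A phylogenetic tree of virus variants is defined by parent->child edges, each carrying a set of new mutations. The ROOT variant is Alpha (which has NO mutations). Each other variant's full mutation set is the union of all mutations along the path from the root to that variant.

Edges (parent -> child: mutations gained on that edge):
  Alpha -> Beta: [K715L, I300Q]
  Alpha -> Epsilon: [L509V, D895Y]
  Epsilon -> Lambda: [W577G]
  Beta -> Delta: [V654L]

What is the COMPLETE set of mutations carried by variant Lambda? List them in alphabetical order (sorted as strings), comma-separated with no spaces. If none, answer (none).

Answer: D895Y,L509V,W577G

Derivation:
At Alpha: gained [] -> total []
At Epsilon: gained ['L509V', 'D895Y'] -> total ['D895Y', 'L509V']
At Lambda: gained ['W577G'] -> total ['D895Y', 'L509V', 'W577G']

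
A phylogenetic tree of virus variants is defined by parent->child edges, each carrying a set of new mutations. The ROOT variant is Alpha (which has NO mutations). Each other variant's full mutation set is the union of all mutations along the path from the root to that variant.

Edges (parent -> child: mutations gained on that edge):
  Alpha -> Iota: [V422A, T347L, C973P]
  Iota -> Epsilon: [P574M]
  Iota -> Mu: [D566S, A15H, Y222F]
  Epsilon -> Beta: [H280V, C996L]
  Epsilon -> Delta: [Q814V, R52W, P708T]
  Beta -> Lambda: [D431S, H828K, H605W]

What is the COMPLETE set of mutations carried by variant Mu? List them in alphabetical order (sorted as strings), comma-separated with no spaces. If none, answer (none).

Answer: A15H,C973P,D566S,T347L,V422A,Y222F

Derivation:
At Alpha: gained [] -> total []
At Iota: gained ['V422A', 'T347L', 'C973P'] -> total ['C973P', 'T347L', 'V422A']
At Mu: gained ['D566S', 'A15H', 'Y222F'] -> total ['A15H', 'C973P', 'D566S', 'T347L', 'V422A', 'Y222F']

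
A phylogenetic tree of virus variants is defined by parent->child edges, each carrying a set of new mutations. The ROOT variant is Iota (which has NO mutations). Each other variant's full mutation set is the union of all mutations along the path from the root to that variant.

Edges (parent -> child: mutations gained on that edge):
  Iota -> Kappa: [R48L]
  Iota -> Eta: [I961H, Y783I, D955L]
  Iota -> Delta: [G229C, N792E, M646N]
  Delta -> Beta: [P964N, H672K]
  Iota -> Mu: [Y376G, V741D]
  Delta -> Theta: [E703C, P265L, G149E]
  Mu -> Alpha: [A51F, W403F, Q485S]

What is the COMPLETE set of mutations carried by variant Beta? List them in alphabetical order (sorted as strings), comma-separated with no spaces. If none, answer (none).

At Iota: gained [] -> total []
At Delta: gained ['G229C', 'N792E', 'M646N'] -> total ['G229C', 'M646N', 'N792E']
At Beta: gained ['P964N', 'H672K'] -> total ['G229C', 'H672K', 'M646N', 'N792E', 'P964N']

Answer: G229C,H672K,M646N,N792E,P964N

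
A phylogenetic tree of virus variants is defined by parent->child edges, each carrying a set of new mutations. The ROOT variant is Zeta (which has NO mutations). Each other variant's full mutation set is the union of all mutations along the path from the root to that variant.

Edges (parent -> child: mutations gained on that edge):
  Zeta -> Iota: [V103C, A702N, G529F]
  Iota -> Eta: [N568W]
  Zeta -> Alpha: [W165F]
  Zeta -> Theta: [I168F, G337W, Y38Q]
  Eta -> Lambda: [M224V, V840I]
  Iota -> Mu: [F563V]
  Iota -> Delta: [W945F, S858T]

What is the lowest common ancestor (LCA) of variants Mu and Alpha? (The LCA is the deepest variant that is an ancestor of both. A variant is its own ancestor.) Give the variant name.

Answer: Zeta

Derivation:
Path from root to Mu: Zeta -> Iota -> Mu
  ancestors of Mu: {Zeta, Iota, Mu}
Path from root to Alpha: Zeta -> Alpha
  ancestors of Alpha: {Zeta, Alpha}
Common ancestors: {Zeta}
Walk up from Alpha: Alpha (not in ancestors of Mu), Zeta (in ancestors of Mu)
Deepest common ancestor (LCA) = Zeta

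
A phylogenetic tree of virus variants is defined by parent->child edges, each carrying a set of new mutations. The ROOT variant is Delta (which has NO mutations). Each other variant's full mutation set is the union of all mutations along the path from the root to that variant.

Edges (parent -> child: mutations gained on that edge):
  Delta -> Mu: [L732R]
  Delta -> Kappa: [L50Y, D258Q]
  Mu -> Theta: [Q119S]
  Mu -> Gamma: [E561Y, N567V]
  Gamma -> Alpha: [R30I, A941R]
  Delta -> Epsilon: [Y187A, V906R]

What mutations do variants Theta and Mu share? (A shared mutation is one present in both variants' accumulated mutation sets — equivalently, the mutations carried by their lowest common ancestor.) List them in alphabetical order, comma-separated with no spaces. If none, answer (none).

Accumulating mutations along path to Theta:
  At Delta: gained [] -> total []
  At Mu: gained ['L732R'] -> total ['L732R']
  At Theta: gained ['Q119S'] -> total ['L732R', 'Q119S']
Mutations(Theta) = ['L732R', 'Q119S']
Accumulating mutations along path to Mu:
  At Delta: gained [] -> total []
  At Mu: gained ['L732R'] -> total ['L732R']
Mutations(Mu) = ['L732R']
Intersection: ['L732R', 'Q119S'] ∩ ['L732R'] = ['L732R']

Answer: L732R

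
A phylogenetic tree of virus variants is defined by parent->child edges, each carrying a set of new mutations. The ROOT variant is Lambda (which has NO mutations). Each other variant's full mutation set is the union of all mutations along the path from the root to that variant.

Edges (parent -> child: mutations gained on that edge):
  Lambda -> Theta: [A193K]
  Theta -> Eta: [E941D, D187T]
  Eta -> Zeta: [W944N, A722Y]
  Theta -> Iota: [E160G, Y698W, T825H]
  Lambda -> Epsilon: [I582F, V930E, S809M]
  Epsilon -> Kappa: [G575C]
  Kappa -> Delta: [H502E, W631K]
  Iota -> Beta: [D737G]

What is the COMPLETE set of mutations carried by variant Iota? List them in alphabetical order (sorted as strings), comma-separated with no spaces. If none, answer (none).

At Lambda: gained [] -> total []
At Theta: gained ['A193K'] -> total ['A193K']
At Iota: gained ['E160G', 'Y698W', 'T825H'] -> total ['A193K', 'E160G', 'T825H', 'Y698W']

Answer: A193K,E160G,T825H,Y698W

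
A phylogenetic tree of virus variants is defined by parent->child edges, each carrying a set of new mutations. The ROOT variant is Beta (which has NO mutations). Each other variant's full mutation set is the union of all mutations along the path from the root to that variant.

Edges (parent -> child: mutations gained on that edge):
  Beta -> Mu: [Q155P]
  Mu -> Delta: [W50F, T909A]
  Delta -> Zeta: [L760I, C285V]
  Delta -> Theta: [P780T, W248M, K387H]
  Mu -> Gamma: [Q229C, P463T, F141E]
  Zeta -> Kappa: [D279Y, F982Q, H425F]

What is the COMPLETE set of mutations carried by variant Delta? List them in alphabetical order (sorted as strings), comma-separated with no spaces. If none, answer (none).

Answer: Q155P,T909A,W50F

Derivation:
At Beta: gained [] -> total []
At Mu: gained ['Q155P'] -> total ['Q155P']
At Delta: gained ['W50F', 'T909A'] -> total ['Q155P', 'T909A', 'W50F']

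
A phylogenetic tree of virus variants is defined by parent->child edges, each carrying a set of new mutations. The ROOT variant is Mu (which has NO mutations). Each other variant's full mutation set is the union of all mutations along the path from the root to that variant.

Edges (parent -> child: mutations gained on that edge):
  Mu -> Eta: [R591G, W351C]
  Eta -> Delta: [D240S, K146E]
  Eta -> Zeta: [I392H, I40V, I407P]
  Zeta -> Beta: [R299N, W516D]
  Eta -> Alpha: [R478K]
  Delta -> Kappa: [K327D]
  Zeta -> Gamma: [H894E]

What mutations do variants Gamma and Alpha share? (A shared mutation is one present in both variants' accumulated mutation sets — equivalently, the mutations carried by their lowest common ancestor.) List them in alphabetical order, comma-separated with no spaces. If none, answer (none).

Answer: R591G,W351C

Derivation:
Accumulating mutations along path to Gamma:
  At Mu: gained [] -> total []
  At Eta: gained ['R591G', 'W351C'] -> total ['R591G', 'W351C']
  At Zeta: gained ['I392H', 'I40V', 'I407P'] -> total ['I392H', 'I407P', 'I40V', 'R591G', 'W351C']
  At Gamma: gained ['H894E'] -> total ['H894E', 'I392H', 'I407P', 'I40V', 'R591G', 'W351C']
Mutations(Gamma) = ['H894E', 'I392H', 'I407P', 'I40V', 'R591G', 'W351C']
Accumulating mutations along path to Alpha:
  At Mu: gained [] -> total []
  At Eta: gained ['R591G', 'W351C'] -> total ['R591G', 'W351C']
  At Alpha: gained ['R478K'] -> total ['R478K', 'R591G', 'W351C']
Mutations(Alpha) = ['R478K', 'R591G', 'W351C']
Intersection: ['H894E', 'I392H', 'I407P', 'I40V', 'R591G', 'W351C'] ∩ ['R478K', 'R591G', 'W351C'] = ['R591G', 'W351C']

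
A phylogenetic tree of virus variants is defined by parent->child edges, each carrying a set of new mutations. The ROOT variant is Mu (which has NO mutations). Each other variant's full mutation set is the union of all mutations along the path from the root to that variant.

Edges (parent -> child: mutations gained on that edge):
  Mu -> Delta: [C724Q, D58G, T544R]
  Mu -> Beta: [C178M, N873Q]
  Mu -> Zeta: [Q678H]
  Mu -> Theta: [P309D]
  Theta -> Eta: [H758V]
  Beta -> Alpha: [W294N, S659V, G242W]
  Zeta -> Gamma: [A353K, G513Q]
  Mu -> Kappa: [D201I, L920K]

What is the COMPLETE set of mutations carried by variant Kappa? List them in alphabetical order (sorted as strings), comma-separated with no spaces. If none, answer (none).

Answer: D201I,L920K

Derivation:
At Mu: gained [] -> total []
At Kappa: gained ['D201I', 'L920K'] -> total ['D201I', 'L920K']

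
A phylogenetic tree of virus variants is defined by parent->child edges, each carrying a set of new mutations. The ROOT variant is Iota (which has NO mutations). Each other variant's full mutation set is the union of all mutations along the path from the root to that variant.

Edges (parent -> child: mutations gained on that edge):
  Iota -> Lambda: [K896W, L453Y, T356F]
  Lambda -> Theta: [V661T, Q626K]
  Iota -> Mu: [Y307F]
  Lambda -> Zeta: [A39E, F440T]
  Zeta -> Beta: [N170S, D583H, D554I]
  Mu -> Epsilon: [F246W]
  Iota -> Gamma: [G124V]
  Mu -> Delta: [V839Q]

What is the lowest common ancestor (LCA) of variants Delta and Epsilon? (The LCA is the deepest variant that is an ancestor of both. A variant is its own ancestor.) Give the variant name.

Answer: Mu

Derivation:
Path from root to Delta: Iota -> Mu -> Delta
  ancestors of Delta: {Iota, Mu, Delta}
Path from root to Epsilon: Iota -> Mu -> Epsilon
  ancestors of Epsilon: {Iota, Mu, Epsilon}
Common ancestors: {Iota, Mu}
Walk up from Epsilon: Epsilon (not in ancestors of Delta), Mu (in ancestors of Delta), Iota (in ancestors of Delta)
Deepest common ancestor (LCA) = Mu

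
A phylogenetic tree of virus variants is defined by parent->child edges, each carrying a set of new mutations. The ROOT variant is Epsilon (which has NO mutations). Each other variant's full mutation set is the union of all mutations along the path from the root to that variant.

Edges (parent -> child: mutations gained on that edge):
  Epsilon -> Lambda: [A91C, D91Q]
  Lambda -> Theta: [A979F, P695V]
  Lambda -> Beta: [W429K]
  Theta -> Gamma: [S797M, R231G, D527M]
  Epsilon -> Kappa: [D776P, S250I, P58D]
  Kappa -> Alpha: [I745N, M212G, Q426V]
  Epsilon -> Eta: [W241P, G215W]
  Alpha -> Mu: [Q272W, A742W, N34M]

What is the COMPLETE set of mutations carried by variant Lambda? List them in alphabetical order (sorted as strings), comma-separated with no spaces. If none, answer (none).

Answer: A91C,D91Q

Derivation:
At Epsilon: gained [] -> total []
At Lambda: gained ['A91C', 'D91Q'] -> total ['A91C', 'D91Q']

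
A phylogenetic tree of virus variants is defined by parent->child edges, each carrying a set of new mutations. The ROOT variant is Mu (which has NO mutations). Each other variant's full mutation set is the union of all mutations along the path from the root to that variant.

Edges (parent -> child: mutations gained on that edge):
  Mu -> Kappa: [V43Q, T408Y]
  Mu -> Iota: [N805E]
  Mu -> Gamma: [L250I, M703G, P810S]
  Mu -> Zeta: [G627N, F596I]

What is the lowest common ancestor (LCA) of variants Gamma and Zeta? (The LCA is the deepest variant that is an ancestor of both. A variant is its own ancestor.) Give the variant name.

Answer: Mu

Derivation:
Path from root to Gamma: Mu -> Gamma
  ancestors of Gamma: {Mu, Gamma}
Path from root to Zeta: Mu -> Zeta
  ancestors of Zeta: {Mu, Zeta}
Common ancestors: {Mu}
Walk up from Zeta: Zeta (not in ancestors of Gamma), Mu (in ancestors of Gamma)
Deepest common ancestor (LCA) = Mu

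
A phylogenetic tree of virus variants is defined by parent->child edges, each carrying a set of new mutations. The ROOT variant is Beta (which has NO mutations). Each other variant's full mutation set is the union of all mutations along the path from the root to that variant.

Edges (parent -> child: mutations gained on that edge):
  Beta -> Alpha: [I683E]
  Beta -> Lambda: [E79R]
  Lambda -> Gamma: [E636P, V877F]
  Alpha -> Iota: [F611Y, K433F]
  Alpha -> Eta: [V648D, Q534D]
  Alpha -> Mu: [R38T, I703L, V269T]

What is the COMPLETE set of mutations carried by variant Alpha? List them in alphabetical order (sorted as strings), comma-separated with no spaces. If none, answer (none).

Answer: I683E

Derivation:
At Beta: gained [] -> total []
At Alpha: gained ['I683E'] -> total ['I683E']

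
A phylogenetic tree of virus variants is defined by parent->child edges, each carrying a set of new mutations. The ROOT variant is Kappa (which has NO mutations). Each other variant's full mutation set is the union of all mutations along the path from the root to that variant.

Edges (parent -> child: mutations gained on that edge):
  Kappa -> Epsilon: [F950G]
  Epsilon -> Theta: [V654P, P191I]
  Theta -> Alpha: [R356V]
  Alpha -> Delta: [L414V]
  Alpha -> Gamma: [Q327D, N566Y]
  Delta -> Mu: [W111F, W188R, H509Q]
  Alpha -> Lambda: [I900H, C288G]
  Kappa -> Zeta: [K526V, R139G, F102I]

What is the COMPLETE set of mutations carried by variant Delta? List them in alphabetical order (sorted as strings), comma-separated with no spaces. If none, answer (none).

At Kappa: gained [] -> total []
At Epsilon: gained ['F950G'] -> total ['F950G']
At Theta: gained ['V654P', 'P191I'] -> total ['F950G', 'P191I', 'V654P']
At Alpha: gained ['R356V'] -> total ['F950G', 'P191I', 'R356V', 'V654P']
At Delta: gained ['L414V'] -> total ['F950G', 'L414V', 'P191I', 'R356V', 'V654P']

Answer: F950G,L414V,P191I,R356V,V654P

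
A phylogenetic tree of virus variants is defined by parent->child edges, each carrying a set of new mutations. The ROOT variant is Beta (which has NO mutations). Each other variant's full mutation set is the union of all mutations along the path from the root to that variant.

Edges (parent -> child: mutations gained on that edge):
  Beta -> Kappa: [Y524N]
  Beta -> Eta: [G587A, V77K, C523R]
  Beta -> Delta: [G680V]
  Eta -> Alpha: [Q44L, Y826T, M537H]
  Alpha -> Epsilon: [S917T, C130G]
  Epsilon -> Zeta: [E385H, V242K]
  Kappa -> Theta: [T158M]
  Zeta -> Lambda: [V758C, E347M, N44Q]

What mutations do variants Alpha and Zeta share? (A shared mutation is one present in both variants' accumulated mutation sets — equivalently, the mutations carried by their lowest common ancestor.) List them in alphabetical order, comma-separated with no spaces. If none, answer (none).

Answer: C523R,G587A,M537H,Q44L,V77K,Y826T

Derivation:
Accumulating mutations along path to Alpha:
  At Beta: gained [] -> total []
  At Eta: gained ['G587A', 'V77K', 'C523R'] -> total ['C523R', 'G587A', 'V77K']
  At Alpha: gained ['Q44L', 'Y826T', 'M537H'] -> total ['C523R', 'G587A', 'M537H', 'Q44L', 'V77K', 'Y826T']
Mutations(Alpha) = ['C523R', 'G587A', 'M537H', 'Q44L', 'V77K', 'Y826T']
Accumulating mutations along path to Zeta:
  At Beta: gained [] -> total []
  At Eta: gained ['G587A', 'V77K', 'C523R'] -> total ['C523R', 'G587A', 'V77K']
  At Alpha: gained ['Q44L', 'Y826T', 'M537H'] -> total ['C523R', 'G587A', 'M537H', 'Q44L', 'V77K', 'Y826T']
  At Epsilon: gained ['S917T', 'C130G'] -> total ['C130G', 'C523R', 'G587A', 'M537H', 'Q44L', 'S917T', 'V77K', 'Y826T']
  At Zeta: gained ['E385H', 'V242K'] -> total ['C130G', 'C523R', 'E385H', 'G587A', 'M537H', 'Q44L', 'S917T', 'V242K', 'V77K', 'Y826T']
Mutations(Zeta) = ['C130G', 'C523R', 'E385H', 'G587A', 'M537H', 'Q44L', 'S917T', 'V242K', 'V77K', 'Y826T']
Intersection: ['C523R', 'G587A', 'M537H', 'Q44L', 'V77K', 'Y826T'] ∩ ['C130G', 'C523R', 'E385H', 'G587A', 'M537H', 'Q44L', 'S917T', 'V242K', 'V77K', 'Y826T'] = ['C523R', 'G587A', 'M537H', 'Q44L', 'V77K', 'Y826T']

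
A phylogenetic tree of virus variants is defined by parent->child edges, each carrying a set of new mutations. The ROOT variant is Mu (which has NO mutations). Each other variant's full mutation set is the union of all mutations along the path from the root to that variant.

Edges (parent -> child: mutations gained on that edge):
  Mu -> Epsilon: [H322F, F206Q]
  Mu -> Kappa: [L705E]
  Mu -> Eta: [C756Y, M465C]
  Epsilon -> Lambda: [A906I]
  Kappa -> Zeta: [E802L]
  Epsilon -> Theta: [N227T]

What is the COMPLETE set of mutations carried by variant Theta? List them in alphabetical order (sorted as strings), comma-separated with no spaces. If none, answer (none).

At Mu: gained [] -> total []
At Epsilon: gained ['H322F', 'F206Q'] -> total ['F206Q', 'H322F']
At Theta: gained ['N227T'] -> total ['F206Q', 'H322F', 'N227T']

Answer: F206Q,H322F,N227T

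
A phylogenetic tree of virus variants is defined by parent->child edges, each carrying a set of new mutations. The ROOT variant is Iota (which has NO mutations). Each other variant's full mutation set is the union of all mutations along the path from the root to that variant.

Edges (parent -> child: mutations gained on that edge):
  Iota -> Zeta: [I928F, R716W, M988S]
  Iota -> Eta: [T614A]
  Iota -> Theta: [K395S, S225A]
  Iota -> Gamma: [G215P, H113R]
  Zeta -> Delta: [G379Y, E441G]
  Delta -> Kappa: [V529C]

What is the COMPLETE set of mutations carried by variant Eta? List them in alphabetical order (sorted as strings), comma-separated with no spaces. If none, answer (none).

Answer: T614A

Derivation:
At Iota: gained [] -> total []
At Eta: gained ['T614A'] -> total ['T614A']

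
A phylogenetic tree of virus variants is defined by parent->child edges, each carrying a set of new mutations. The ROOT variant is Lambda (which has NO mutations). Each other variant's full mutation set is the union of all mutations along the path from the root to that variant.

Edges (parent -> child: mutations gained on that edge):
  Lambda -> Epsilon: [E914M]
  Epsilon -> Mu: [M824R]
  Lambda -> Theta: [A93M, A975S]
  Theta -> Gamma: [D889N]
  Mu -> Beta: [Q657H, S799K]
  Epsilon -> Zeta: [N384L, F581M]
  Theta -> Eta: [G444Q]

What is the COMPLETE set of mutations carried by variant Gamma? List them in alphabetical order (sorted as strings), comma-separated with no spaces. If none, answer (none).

Answer: A93M,A975S,D889N

Derivation:
At Lambda: gained [] -> total []
At Theta: gained ['A93M', 'A975S'] -> total ['A93M', 'A975S']
At Gamma: gained ['D889N'] -> total ['A93M', 'A975S', 'D889N']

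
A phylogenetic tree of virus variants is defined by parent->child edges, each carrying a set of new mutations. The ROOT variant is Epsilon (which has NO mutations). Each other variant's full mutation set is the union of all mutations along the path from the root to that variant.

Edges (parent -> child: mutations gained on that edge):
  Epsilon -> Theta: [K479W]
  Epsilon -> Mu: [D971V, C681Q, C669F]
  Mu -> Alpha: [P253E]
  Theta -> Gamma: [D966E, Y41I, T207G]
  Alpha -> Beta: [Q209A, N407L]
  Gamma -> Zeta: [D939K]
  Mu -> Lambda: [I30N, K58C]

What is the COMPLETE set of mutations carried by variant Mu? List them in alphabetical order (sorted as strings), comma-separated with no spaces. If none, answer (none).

At Epsilon: gained [] -> total []
At Mu: gained ['D971V', 'C681Q', 'C669F'] -> total ['C669F', 'C681Q', 'D971V']

Answer: C669F,C681Q,D971V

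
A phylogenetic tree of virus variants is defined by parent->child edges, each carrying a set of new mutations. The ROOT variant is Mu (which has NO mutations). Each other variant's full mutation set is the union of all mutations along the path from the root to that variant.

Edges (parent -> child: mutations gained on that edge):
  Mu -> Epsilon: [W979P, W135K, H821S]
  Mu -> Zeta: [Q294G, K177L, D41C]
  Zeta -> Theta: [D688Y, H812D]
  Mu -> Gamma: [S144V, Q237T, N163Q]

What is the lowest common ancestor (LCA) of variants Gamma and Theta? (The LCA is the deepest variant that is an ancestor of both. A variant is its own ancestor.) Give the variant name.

Path from root to Gamma: Mu -> Gamma
  ancestors of Gamma: {Mu, Gamma}
Path from root to Theta: Mu -> Zeta -> Theta
  ancestors of Theta: {Mu, Zeta, Theta}
Common ancestors: {Mu}
Walk up from Theta: Theta (not in ancestors of Gamma), Zeta (not in ancestors of Gamma), Mu (in ancestors of Gamma)
Deepest common ancestor (LCA) = Mu

Answer: Mu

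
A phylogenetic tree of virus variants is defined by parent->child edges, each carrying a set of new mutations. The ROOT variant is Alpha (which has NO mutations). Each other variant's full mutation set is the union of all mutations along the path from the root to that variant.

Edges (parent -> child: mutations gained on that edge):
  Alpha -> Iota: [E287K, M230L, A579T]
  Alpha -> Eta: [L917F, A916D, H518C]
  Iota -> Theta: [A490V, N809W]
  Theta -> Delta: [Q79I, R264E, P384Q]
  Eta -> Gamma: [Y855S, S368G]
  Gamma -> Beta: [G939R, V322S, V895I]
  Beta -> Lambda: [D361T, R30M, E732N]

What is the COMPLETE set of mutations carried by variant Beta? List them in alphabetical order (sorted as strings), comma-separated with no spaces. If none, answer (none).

At Alpha: gained [] -> total []
At Eta: gained ['L917F', 'A916D', 'H518C'] -> total ['A916D', 'H518C', 'L917F']
At Gamma: gained ['Y855S', 'S368G'] -> total ['A916D', 'H518C', 'L917F', 'S368G', 'Y855S']
At Beta: gained ['G939R', 'V322S', 'V895I'] -> total ['A916D', 'G939R', 'H518C', 'L917F', 'S368G', 'V322S', 'V895I', 'Y855S']

Answer: A916D,G939R,H518C,L917F,S368G,V322S,V895I,Y855S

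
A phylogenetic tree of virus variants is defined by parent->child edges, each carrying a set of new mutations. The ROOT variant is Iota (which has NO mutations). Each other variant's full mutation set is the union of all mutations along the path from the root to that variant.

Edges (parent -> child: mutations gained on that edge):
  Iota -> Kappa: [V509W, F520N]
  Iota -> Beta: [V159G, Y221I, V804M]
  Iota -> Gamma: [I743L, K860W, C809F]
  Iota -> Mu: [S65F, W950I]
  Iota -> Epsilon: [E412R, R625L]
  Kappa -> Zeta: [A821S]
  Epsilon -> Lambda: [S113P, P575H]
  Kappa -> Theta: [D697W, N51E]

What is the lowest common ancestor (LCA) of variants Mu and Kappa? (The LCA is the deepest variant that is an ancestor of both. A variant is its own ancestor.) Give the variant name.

Answer: Iota

Derivation:
Path from root to Mu: Iota -> Mu
  ancestors of Mu: {Iota, Mu}
Path from root to Kappa: Iota -> Kappa
  ancestors of Kappa: {Iota, Kappa}
Common ancestors: {Iota}
Walk up from Kappa: Kappa (not in ancestors of Mu), Iota (in ancestors of Mu)
Deepest common ancestor (LCA) = Iota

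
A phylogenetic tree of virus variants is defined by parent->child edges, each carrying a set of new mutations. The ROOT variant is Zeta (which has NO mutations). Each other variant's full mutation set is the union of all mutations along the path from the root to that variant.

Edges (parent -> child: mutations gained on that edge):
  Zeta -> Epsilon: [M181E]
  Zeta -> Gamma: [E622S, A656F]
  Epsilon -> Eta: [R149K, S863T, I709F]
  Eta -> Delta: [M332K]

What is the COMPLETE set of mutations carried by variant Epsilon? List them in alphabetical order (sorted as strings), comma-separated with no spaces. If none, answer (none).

Answer: M181E

Derivation:
At Zeta: gained [] -> total []
At Epsilon: gained ['M181E'] -> total ['M181E']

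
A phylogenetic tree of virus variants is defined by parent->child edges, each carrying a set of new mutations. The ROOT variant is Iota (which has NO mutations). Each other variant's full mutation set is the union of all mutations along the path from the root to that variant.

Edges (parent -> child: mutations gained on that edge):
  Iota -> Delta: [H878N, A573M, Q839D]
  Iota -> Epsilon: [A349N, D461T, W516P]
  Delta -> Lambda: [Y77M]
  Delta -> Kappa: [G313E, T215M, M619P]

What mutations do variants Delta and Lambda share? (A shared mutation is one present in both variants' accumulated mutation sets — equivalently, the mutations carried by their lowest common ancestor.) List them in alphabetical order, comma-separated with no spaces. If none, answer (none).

Accumulating mutations along path to Delta:
  At Iota: gained [] -> total []
  At Delta: gained ['H878N', 'A573M', 'Q839D'] -> total ['A573M', 'H878N', 'Q839D']
Mutations(Delta) = ['A573M', 'H878N', 'Q839D']
Accumulating mutations along path to Lambda:
  At Iota: gained [] -> total []
  At Delta: gained ['H878N', 'A573M', 'Q839D'] -> total ['A573M', 'H878N', 'Q839D']
  At Lambda: gained ['Y77M'] -> total ['A573M', 'H878N', 'Q839D', 'Y77M']
Mutations(Lambda) = ['A573M', 'H878N', 'Q839D', 'Y77M']
Intersection: ['A573M', 'H878N', 'Q839D'] ∩ ['A573M', 'H878N', 'Q839D', 'Y77M'] = ['A573M', 'H878N', 'Q839D']

Answer: A573M,H878N,Q839D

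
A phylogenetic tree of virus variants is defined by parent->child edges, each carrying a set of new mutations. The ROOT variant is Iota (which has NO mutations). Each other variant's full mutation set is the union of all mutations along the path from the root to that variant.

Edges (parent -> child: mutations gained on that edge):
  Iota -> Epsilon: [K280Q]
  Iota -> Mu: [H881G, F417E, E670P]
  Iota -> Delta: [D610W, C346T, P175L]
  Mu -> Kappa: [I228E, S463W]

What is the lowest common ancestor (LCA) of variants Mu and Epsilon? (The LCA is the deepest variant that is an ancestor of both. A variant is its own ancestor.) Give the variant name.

Answer: Iota

Derivation:
Path from root to Mu: Iota -> Mu
  ancestors of Mu: {Iota, Mu}
Path from root to Epsilon: Iota -> Epsilon
  ancestors of Epsilon: {Iota, Epsilon}
Common ancestors: {Iota}
Walk up from Epsilon: Epsilon (not in ancestors of Mu), Iota (in ancestors of Mu)
Deepest common ancestor (LCA) = Iota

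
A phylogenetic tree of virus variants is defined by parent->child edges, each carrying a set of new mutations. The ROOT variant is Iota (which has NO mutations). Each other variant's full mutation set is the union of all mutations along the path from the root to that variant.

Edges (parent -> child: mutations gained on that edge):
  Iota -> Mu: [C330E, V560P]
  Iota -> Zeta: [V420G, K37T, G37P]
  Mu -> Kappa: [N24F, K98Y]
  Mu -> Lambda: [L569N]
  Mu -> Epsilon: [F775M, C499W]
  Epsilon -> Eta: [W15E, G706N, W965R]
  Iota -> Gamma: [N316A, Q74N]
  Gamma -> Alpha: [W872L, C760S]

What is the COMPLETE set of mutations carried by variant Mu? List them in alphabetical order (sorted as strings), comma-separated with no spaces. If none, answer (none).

At Iota: gained [] -> total []
At Mu: gained ['C330E', 'V560P'] -> total ['C330E', 'V560P']

Answer: C330E,V560P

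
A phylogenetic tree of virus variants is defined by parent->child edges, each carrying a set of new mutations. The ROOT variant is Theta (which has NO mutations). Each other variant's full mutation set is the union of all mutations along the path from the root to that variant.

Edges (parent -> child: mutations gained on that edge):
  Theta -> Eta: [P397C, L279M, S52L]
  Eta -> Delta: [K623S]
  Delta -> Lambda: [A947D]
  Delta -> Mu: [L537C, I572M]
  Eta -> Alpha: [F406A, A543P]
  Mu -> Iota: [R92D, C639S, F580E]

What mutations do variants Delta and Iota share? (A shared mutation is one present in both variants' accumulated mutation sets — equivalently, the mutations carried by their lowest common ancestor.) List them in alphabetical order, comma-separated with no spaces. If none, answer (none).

Answer: K623S,L279M,P397C,S52L

Derivation:
Accumulating mutations along path to Delta:
  At Theta: gained [] -> total []
  At Eta: gained ['P397C', 'L279M', 'S52L'] -> total ['L279M', 'P397C', 'S52L']
  At Delta: gained ['K623S'] -> total ['K623S', 'L279M', 'P397C', 'S52L']
Mutations(Delta) = ['K623S', 'L279M', 'P397C', 'S52L']
Accumulating mutations along path to Iota:
  At Theta: gained [] -> total []
  At Eta: gained ['P397C', 'L279M', 'S52L'] -> total ['L279M', 'P397C', 'S52L']
  At Delta: gained ['K623S'] -> total ['K623S', 'L279M', 'P397C', 'S52L']
  At Mu: gained ['L537C', 'I572M'] -> total ['I572M', 'K623S', 'L279M', 'L537C', 'P397C', 'S52L']
  At Iota: gained ['R92D', 'C639S', 'F580E'] -> total ['C639S', 'F580E', 'I572M', 'K623S', 'L279M', 'L537C', 'P397C', 'R92D', 'S52L']
Mutations(Iota) = ['C639S', 'F580E', 'I572M', 'K623S', 'L279M', 'L537C', 'P397C', 'R92D', 'S52L']
Intersection: ['K623S', 'L279M', 'P397C', 'S52L'] ∩ ['C639S', 'F580E', 'I572M', 'K623S', 'L279M', 'L537C', 'P397C', 'R92D', 'S52L'] = ['K623S', 'L279M', 'P397C', 'S52L']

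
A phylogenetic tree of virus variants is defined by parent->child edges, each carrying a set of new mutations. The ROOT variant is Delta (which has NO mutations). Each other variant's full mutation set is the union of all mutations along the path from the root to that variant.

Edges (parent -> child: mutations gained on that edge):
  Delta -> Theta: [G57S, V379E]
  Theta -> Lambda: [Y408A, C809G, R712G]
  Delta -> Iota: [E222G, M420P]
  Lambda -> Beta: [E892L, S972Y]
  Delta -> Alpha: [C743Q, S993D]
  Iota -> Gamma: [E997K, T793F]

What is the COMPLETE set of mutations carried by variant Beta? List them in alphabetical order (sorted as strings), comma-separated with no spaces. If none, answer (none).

At Delta: gained [] -> total []
At Theta: gained ['G57S', 'V379E'] -> total ['G57S', 'V379E']
At Lambda: gained ['Y408A', 'C809G', 'R712G'] -> total ['C809G', 'G57S', 'R712G', 'V379E', 'Y408A']
At Beta: gained ['E892L', 'S972Y'] -> total ['C809G', 'E892L', 'G57S', 'R712G', 'S972Y', 'V379E', 'Y408A']

Answer: C809G,E892L,G57S,R712G,S972Y,V379E,Y408A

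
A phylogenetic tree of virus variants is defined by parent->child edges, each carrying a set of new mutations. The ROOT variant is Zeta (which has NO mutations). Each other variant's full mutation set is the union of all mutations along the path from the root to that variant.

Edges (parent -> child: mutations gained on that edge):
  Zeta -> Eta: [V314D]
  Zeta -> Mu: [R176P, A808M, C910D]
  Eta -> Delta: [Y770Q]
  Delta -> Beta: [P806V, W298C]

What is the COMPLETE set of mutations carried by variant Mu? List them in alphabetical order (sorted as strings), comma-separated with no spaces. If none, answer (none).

Answer: A808M,C910D,R176P

Derivation:
At Zeta: gained [] -> total []
At Mu: gained ['R176P', 'A808M', 'C910D'] -> total ['A808M', 'C910D', 'R176P']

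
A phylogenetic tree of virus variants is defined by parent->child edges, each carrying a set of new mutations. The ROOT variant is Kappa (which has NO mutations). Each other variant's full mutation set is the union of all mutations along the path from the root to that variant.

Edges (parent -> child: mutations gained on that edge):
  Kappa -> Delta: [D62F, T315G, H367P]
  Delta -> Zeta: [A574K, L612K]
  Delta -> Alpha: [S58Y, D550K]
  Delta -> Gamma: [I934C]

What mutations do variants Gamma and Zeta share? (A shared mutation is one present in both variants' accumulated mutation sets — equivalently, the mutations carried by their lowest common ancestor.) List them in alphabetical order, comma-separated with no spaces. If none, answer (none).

Answer: D62F,H367P,T315G

Derivation:
Accumulating mutations along path to Gamma:
  At Kappa: gained [] -> total []
  At Delta: gained ['D62F', 'T315G', 'H367P'] -> total ['D62F', 'H367P', 'T315G']
  At Gamma: gained ['I934C'] -> total ['D62F', 'H367P', 'I934C', 'T315G']
Mutations(Gamma) = ['D62F', 'H367P', 'I934C', 'T315G']
Accumulating mutations along path to Zeta:
  At Kappa: gained [] -> total []
  At Delta: gained ['D62F', 'T315G', 'H367P'] -> total ['D62F', 'H367P', 'T315G']
  At Zeta: gained ['A574K', 'L612K'] -> total ['A574K', 'D62F', 'H367P', 'L612K', 'T315G']
Mutations(Zeta) = ['A574K', 'D62F', 'H367P', 'L612K', 'T315G']
Intersection: ['D62F', 'H367P', 'I934C', 'T315G'] ∩ ['A574K', 'D62F', 'H367P', 'L612K', 'T315G'] = ['D62F', 'H367P', 'T315G']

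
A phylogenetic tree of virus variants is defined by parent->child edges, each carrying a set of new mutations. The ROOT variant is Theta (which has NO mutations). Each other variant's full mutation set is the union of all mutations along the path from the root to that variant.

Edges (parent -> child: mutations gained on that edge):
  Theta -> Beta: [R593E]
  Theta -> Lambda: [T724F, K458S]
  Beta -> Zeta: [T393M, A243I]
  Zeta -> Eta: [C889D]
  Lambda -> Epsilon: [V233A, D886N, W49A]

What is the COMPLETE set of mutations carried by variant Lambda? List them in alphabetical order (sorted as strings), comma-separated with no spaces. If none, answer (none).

Answer: K458S,T724F

Derivation:
At Theta: gained [] -> total []
At Lambda: gained ['T724F', 'K458S'] -> total ['K458S', 'T724F']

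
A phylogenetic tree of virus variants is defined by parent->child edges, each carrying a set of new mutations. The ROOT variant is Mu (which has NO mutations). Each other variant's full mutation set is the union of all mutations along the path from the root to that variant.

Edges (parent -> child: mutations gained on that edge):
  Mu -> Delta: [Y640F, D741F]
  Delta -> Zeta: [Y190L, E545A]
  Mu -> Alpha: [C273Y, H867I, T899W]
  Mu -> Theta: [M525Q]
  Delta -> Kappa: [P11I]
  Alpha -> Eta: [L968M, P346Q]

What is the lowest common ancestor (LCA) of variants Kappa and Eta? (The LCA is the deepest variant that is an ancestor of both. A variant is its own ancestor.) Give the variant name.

Answer: Mu

Derivation:
Path from root to Kappa: Mu -> Delta -> Kappa
  ancestors of Kappa: {Mu, Delta, Kappa}
Path from root to Eta: Mu -> Alpha -> Eta
  ancestors of Eta: {Mu, Alpha, Eta}
Common ancestors: {Mu}
Walk up from Eta: Eta (not in ancestors of Kappa), Alpha (not in ancestors of Kappa), Mu (in ancestors of Kappa)
Deepest common ancestor (LCA) = Mu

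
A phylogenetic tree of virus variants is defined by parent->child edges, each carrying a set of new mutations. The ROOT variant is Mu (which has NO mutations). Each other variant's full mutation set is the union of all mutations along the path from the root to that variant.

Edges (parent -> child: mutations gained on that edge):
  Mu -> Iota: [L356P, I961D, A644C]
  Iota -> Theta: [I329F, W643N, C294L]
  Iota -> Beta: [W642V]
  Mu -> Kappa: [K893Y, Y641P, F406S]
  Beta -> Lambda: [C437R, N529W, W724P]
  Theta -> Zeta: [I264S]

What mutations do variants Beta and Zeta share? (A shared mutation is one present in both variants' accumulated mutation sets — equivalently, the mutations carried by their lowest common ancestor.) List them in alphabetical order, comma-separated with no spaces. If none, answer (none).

Accumulating mutations along path to Beta:
  At Mu: gained [] -> total []
  At Iota: gained ['L356P', 'I961D', 'A644C'] -> total ['A644C', 'I961D', 'L356P']
  At Beta: gained ['W642V'] -> total ['A644C', 'I961D', 'L356P', 'W642V']
Mutations(Beta) = ['A644C', 'I961D', 'L356P', 'W642V']
Accumulating mutations along path to Zeta:
  At Mu: gained [] -> total []
  At Iota: gained ['L356P', 'I961D', 'A644C'] -> total ['A644C', 'I961D', 'L356P']
  At Theta: gained ['I329F', 'W643N', 'C294L'] -> total ['A644C', 'C294L', 'I329F', 'I961D', 'L356P', 'W643N']
  At Zeta: gained ['I264S'] -> total ['A644C', 'C294L', 'I264S', 'I329F', 'I961D', 'L356P', 'W643N']
Mutations(Zeta) = ['A644C', 'C294L', 'I264S', 'I329F', 'I961D', 'L356P', 'W643N']
Intersection: ['A644C', 'I961D', 'L356P', 'W642V'] ∩ ['A644C', 'C294L', 'I264S', 'I329F', 'I961D', 'L356P', 'W643N'] = ['A644C', 'I961D', 'L356P']

Answer: A644C,I961D,L356P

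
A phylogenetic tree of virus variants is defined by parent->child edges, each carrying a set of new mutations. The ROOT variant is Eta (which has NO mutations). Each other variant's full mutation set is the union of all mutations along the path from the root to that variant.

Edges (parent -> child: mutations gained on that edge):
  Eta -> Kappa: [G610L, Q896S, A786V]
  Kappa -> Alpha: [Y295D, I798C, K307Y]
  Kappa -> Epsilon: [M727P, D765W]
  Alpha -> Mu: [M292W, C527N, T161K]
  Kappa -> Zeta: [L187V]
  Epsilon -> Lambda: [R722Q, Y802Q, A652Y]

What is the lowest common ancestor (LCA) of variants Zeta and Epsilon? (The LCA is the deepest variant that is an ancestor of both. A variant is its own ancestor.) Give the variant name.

Answer: Kappa

Derivation:
Path from root to Zeta: Eta -> Kappa -> Zeta
  ancestors of Zeta: {Eta, Kappa, Zeta}
Path from root to Epsilon: Eta -> Kappa -> Epsilon
  ancestors of Epsilon: {Eta, Kappa, Epsilon}
Common ancestors: {Eta, Kappa}
Walk up from Epsilon: Epsilon (not in ancestors of Zeta), Kappa (in ancestors of Zeta), Eta (in ancestors of Zeta)
Deepest common ancestor (LCA) = Kappa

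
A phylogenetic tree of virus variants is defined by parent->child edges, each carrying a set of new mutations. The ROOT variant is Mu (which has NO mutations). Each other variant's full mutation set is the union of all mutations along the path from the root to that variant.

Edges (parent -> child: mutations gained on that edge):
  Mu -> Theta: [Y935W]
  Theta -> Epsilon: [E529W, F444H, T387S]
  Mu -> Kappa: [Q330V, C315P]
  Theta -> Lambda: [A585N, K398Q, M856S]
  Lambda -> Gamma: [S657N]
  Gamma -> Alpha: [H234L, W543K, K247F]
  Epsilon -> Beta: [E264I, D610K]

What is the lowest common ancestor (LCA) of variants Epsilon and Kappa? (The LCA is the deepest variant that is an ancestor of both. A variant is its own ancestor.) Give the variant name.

Path from root to Epsilon: Mu -> Theta -> Epsilon
  ancestors of Epsilon: {Mu, Theta, Epsilon}
Path from root to Kappa: Mu -> Kappa
  ancestors of Kappa: {Mu, Kappa}
Common ancestors: {Mu}
Walk up from Kappa: Kappa (not in ancestors of Epsilon), Mu (in ancestors of Epsilon)
Deepest common ancestor (LCA) = Mu

Answer: Mu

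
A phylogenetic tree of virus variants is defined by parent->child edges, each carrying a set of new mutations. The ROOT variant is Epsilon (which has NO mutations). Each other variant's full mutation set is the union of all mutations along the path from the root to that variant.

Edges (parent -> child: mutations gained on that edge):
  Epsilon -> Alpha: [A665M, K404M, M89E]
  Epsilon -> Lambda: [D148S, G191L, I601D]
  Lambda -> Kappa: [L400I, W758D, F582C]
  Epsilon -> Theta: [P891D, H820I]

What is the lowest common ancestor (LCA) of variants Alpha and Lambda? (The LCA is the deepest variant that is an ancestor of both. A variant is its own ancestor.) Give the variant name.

Answer: Epsilon

Derivation:
Path from root to Alpha: Epsilon -> Alpha
  ancestors of Alpha: {Epsilon, Alpha}
Path from root to Lambda: Epsilon -> Lambda
  ancestors of Lambda: {Epsilon, Lambda}
Common ancestors: {Epsilon}
Walk up from Lambda: Lambda (not in ancestors of Alpha), Epsilon (in ancestors of Alpha)
Deepest common ancestor (LCA) = Epsilon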